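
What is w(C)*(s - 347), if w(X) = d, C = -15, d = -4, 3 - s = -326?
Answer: 72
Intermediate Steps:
s = 329 (s = 3 - 1*(-326) = 3 + 326 = 329)
w(X) = -4
w(C)*(s - 347) = -4*(329 - 347) = -4*(-18) = 72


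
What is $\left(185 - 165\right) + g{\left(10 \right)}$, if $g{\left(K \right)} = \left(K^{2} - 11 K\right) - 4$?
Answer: $6$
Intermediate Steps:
$g{\left(K \right)} = -4 + K^{2} - 11 K$
$\left(185 - 165\right) + g{\left(10 \right)} = \left(185 - 165\right) - \left(114 - 100\right) = 20 - 14 = 6$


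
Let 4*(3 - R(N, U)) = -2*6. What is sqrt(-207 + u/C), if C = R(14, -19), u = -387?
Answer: I*sqrt(1086)/2 ≈ 16.477*I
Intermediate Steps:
R(N, U) = 6 (R(N, U) = 3 - (-1)*6/2 = 3 - 1/4*(-12) = 3 + 3 = 6)
C = 6
sqrt(-207 + u/C) = sqrt(-207 - 387/6) = sqrt(-207 - 387*1/6) = sqrt(-207 - 129/2) = sqrt(-543/2) = I*sqrt(1086)/2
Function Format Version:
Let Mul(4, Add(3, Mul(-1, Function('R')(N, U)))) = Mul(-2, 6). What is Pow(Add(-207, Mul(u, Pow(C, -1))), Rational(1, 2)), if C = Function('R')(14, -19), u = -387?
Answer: Mul(Rational(1, 2), I, Pow(1086, Rational(1, 2))) ≈ Mul(16.477, I)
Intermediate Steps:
Function('R')(N, U) = 6 (Function('R')(N, U) = Add(3, Mul(Rational(-1, 4), Mul(-2, 6))) = Add(3, Mul(Rational(-1, 4), -12)) = Add(3, 3) = 6)
C = 6
Pow(Add(-207, Mul(u, Pow(C, -1))), Rational(1, 2)) = Pow(Add(-207, Mul(-387, Pow(6, -1))), Rational(1, 2)) = Pow(Add(-207, Mul(-387, Rational(1, 6))), Rational(1, 2)) = Pow(Add(-207, Rational(-129, 2)), Rational(1, 2)) = Pow(Rational(-543, 2), Rational(1, 2)) = Mul(Rational(1, 2), I, Pow(1086, Rational(1, 2)))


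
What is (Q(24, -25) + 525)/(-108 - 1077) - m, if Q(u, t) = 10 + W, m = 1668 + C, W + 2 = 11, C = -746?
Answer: -1093114/1185 ≈ -922.46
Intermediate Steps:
W = 9 (W = -2 + 11 = 9)
m = 922 (m = 1668 - 746 = 922)
Q(u, t) = 19 (Q(u, t) = 10 + 9 = 19)
(Q(24, -25) + 525)/(-108 - 1077) - m = (19 + 525)/(-108 - 1077) - 1*922 = 544/(-1185) - 922 = 544*(-1/1185) - 922 = -544/1185 - 922 = -1093114/1185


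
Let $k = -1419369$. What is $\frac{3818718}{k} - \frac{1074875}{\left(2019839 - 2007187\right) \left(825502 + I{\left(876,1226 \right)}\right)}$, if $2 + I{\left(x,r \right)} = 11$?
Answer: $- \frac{13295203641714457}{4941469383272156} \approx -2.6905$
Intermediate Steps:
$I{\left(x,r \right)} = 9$ ($I{\left(x,r \right)} = -2 + 11 = 9$)
$\frac{3818718}{k} - \frac{1074875}{\left(2019839 - 2007187\right) \left(825502 + I{\left(876,1226 \right)}\right)} = \frac{3818718}{-1419369} - \frac{1074875}{\left(2019839 - 2007187\right) \left(825502 + 9\right)} = 3818718 \left(- \frac{1}{1419369}\right) - \frac{1074875}{12652 \cdot 825511} = - \frac{1272906}{473123} - \frac{1074875}{10444365172} = - \frac{13295203641714457}{4941469383272156}$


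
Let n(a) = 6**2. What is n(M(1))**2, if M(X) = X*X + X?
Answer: 1296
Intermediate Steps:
M(X) = X + X**2 (M(X) = X**2 + X = X + X**2)
n(a) = 36
n(M(1))**2 = 36**2 = 1296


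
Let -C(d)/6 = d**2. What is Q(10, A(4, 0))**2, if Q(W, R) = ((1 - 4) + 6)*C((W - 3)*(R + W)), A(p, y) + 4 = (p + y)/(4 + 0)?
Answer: 1867795524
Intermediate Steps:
C(d) = -6*d**2
A(p, y) = -4 + p/4 + y/4 (A(p, y) = -4 + (p + y)/(4 + 0) = -4 + (p + y)/4 = -4 + (p + y)*(1/4) = -4 + (p/4 + y/4) = -4 + p/4 + y/4)
Q(W, R) = -18*(-3 + W)**2*(R + W)**2 (Q(W, R) = ((1 - 4) + 6)*(-6*(R + W)**2*(W - 3)**2) = (-3 + 6)*(-6*(-3 + W)**2*(R + W)**2) = 3*(-6*(-3 + W)**2*(R + W)**2) = -18*(-3 + W)**2*(R + W)**2)
Q(10, A(4, 0))**2 = (-18*(10**2 - 3*(-4 + (1/4)*4 + (1/4)*0) - 3*10 + (-4 + (1/4)*4 + (1/4)*0)*10)**2)**2 = (-18*(100 - 3*(-4 + 1 + 0) - 30 + (-4 + 1 + 0)*10)**2)**2 = (-18*(100 - 3*(-3) - 30 - 3*10)**2)**2 = (-18*(100 + 9 - 30 - 30)**2)**2 = (-18*49**2)**2 = (-18*2401)**2 = (-43218)**2 = 1867795524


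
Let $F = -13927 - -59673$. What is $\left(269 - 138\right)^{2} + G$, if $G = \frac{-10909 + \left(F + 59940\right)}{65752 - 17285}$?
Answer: $\frac{831836964}{48467} \approx 17163.0$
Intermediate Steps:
$F = 45746$ ($F = -13927 + 59673 = 45746$)
$G = \frac{94777}{48467}$ ($G = \frac{-10909 + \left(45746 + 59940\right)}{65752 - 17285} = \frac{-10909 + 105686}{48467} = 94777 \cdot \frac{1}{48467} = \frac{94777}{48467} \approx 1.9555$)
$\left(269 - 138\right)^{2} + G = \left(269 - 138\right)^{2} + \frac{94777}{48467} = 131^{2} + \frac{94777}{48467} = 17161 + \frac{94777}{48467} = \frac{831836964}{48467}$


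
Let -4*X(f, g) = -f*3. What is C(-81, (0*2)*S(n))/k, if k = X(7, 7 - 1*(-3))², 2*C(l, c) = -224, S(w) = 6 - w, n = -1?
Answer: -256/63 ≈ -4.0635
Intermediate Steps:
X(f, g) = 3*f/4 (X(f, g) = -(-f)*3/4 = -(-3)*f/4 = 3*f/4)
C(l, c) = -112 (C(l, c) = (½)*(-224) = -112)
k = 441/16 (k = ((¾)*7)² = (21/4)² = 441/16 ≈ 27.563)
C(-81, (0*2)*S(n))/k = -112/441/16 = -112*16/441 = -256/63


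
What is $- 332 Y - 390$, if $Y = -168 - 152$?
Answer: $105850$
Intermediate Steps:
$Y = -320$
$- 332 Y - 390 = \left(-332\right) \left(-320\right) - 390 = 106240 - 390 = 105850$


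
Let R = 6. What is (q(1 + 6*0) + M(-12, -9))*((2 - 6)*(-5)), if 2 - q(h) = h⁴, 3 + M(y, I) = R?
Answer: 80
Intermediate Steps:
M(y, I) = 3 (M(y, I) = -3 + 6 = 3)
q(h) = 2 - h⁴
(q(1 + 6*0) + M(-12, -9))*((2 - 6)*(-5)) = ((2 - (1 + 6*0)⁴) + 3)*((2 - 6)*(-5)) = ((2 - (1 + 0)⁴) + 3)*(-4*(-5)) = ((2 - 1*1⁴) + 3)*20 = ((2 - 1*1) + 3)*20 = ((2 - 1) + 3)*20 = (1 + 3)*20 = 4*20 = 80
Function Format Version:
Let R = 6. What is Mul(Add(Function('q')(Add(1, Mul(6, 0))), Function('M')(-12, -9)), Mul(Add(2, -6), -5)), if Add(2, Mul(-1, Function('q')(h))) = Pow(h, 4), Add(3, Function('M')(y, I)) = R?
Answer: 80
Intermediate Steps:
Function('M')(y, I) = 3 (Function('M')(y, I) = Add(-3, 6) = 3)
Function('q')(h) = Add(2, Mul(-1, Pow(h, 4)))
Mul(Add(Function('q')(Add(1, Mul(6, 0))), Function('M')(-12, -9)), Mul(Add(2, -6), -5)) = Mul(Add(Add(2, Mul(-1, Pow(Add(1, Mul(6, 0)), 4))), 3), Mul(Add(2, -6), -5)) = Mul(Add(Add(2, Mul(-1, Pow(Add(1, 0), 4))), 3), Mul(-4, -5)) = Mul(Add(Add(2, Mul(-1, Pow(1, 4))), 3), 20) = Mul(Add(Add(2, Mul(-1, 1)), 3), 20) = Mul(Add(Add(2, -1), 3), 20) = Mul(Add(1, 3), 20) = Mul(4, 20) = 80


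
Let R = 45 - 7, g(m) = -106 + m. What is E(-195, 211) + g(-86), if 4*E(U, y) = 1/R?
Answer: -29183/152 ≈ -191.99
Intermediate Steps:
R = 38
E(U, y) = 1/152 (E(U, y) = (1/4)/38 = (1/4)*(1/38) = 1/152)
E(-195, 211) + g(-86) = 1/152 + (-106 - 86) = 1/152 - 192 = -29183/152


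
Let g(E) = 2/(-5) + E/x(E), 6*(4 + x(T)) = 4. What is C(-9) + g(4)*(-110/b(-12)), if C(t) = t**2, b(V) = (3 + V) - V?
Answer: 419/3 ≈ 139.67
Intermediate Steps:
x(T) = -10/3 (x(T) = -4 + (1/6)*4 = -4 + 2/3 = -10/3)
g(E) = -2/5 - 3*E/10 (g(E) = 2/(-5) + E/(-10/3) = 2*(-1/5) + E*(-3/10) = -2/5 - 3*E/10)
b(V) = 3
C(-9) + g(4)*(-110/b(-12)) = (-9)**2 + (-2/5 - 3/10*4)*(-110/3) = 81 + (-2/5 - 6/5)*(-110*1/3) = 81 - 8/5*(-110/3) = 81 + 176/3 = 419/3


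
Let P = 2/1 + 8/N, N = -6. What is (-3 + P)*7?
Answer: -49/3 ≈ -16.333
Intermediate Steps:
P = 2/3 (P = 2/1 + 8/(-6) = 2*1 + 8*(-1/6) = 2 - 4/3 = 2/3 ≈ 0.66667)
(-3 + P)*7 = (-3 + 2/3)*7 = -7/3*7 = -49/3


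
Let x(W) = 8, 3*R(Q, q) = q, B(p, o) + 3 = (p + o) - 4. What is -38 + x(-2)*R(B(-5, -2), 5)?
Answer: -74/3 ≈ -24.667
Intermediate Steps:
B(p, o) = -7 + o + p (B(p, o) = -3 + ((p + o) - 4) = -3 + ((o + p) - 4) = -3 + (-4 + o + p) = -7 + o + p)
R(Q, q) = q/3
-38 + x(-2)*R(B(-5, -2), 5) = -38 + 8*((⅓)*5) = -38 + 8*(5/3) = -38 + 40/3 = -74/3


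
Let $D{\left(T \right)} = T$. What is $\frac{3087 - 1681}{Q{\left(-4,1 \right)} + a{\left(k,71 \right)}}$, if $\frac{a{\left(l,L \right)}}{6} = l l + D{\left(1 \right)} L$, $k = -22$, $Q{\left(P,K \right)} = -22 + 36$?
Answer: $\frac{37}{88} \approx 0.42045$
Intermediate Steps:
$Q{\left(P,K \right)} = 14$
$a{\left(l,L \right)} = 6 L + 6 l^{2}$ ($a{\left(l,L \right)} = 6 \left(l l + 1 L\right) = 6 \left(l^{2} + L\right) = 6 \left(L + l^{2}\right) = 6 L + 6 l^{2}$)
$\frac{3087 - 1681}{Q{\left(-4,1 \right)} + a{\left(k,71 \right)}} = \frac{3087 - 1681}{14 + \left(6 \cdot 71 + 6 \left(-22\right)^{2}\right)} = \frac{1406}{14 + \left(426 + 6 \cdot 484\right)} = \frac{1406}{14 + \left(426 + 2904\right)} = \frac{1406}{14 + 3330} = \frac{1406}{3344} = 1406 \cdot \frac{1}{3344} = \frac{37}{88}$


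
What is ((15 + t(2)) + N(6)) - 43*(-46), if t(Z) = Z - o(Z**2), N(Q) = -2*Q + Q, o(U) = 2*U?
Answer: 1981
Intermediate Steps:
N(Q) = -Q
t(Z) = Z - 2*Z**2
((15 + t(2)) + N(6)) - 43*(-46) = ((15 + 2*(1 - 2*2)) - 1*6) - 43*(-46) = ((15 + 2*(1 - 4)) - 6) + 1978 = ((15 + 2*(-3)) - 6) + 1978 = ((15 - 6) - 6) + 1978 = (9 - 6) + 1978 = 3 + 1978 = 1981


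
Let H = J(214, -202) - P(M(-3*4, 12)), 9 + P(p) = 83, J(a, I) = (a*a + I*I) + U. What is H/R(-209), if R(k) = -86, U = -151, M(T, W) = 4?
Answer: -86375/86 ≈ -1004.4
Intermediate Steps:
J(a, I) = -151 + I² + a² (J(a, I) = (a*a + I*I) - 151 = (a² + I²) - 151 = (I² + a²) - 151 = -151 + I² + a²)
P(p) = 74 (P(p) = -9 + 83 = 74)
H = 86375 (H = (-151 + (-202)² + 214²) - 1*74 = (-151 + 40804 + 45796) - 74 = 86449 - 74 = 86375)
H/R(-209) = 86375/(-86) = 86375*(-1/86) = -86375/86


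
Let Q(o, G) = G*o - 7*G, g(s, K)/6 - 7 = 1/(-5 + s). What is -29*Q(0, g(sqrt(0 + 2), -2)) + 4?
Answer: 190100/23 - 1218*sqrt(2)/23 ≈ 8190.3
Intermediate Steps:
g(s, K) = 42 + 6/(-5 + s)
Q(o, G) = -7*G + G*o
-29*Q(0, g(sqrt(0 + 2), -2)) + 4 = -29*6*(-34 + 7*sqrt(0 + 2))/(-5 + sqrt(0 + 2))*(-7 + 0) + 4 = -29*6*(-34 + 7*sqrt(2))/(-5 + sqrt(2))*(-7) + 4 = -(-1218)*(-34 + 7*sqrt(2))/(-5 + sqrt(2)) + 4 = 1218*(-34 + 7*sqrt(2))/(-5 + sqrt(2)) + 4 = 4 + 1218*(-34 + 7*sqrt(2))/(-5 + sqrt(2))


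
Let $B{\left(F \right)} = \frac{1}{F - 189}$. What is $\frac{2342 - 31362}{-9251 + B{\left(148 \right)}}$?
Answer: $\frac{297455}{94823} \approx 3.137$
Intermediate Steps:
$B{\left(F \right)} = \frac{1}{-189 + F}$
$\frac{2342 - 31362}{-9251 + B{\left(148 \right)}} = \frac{2342 - 31362}{-9251 + \frac{1}{-189 + 148}} = - \frac{29020}{-9251 + \frac{1}{-41}} = - \frac{29020}{-9251 - \frac{1}{41}} = - \frac{29020}{- \frac{379292}{41}} = \left(-29020\right) \left(- \frac{41}{379292}\right) = \frac{297455}{94823}$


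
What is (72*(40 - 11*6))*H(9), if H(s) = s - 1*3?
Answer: -11232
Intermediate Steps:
H(s) = -3 + s (H(s) = s - 3 = -3 + s)
(72*(40 - 11*6))*H(9) = (72*(40 - 11*6))*(-3 + 9) = (72*(40 - 1*66))*6 = (72*(40 - 66))*6 = (72*(-26))*6 = -1872*6 = -11232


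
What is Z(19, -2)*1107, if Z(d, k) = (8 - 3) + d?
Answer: 26568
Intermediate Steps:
Z(d, k) = 5 + d
Z(19, -2)*1107 = (5 + 19)*1107 = 24*1107 = 26568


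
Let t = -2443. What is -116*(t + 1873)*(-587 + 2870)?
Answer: 150951960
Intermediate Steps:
-116*(t + 1873)*(-587 + 2870) = -116*(-2443 + 1873)*(-587 + 2870) = -(-66120)*2283 = -116*(-1301310) = 150951960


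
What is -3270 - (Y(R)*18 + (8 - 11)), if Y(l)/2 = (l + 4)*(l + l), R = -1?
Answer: -3051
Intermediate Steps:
Y(l) = 4*l*(4 + l) (Y(l) = 2*((l + 4)*(l + l)) = 2*((4 + l)*(2*l)) = 2*(2*l*(4 + l)) = 4*l*(4 + l))
-3270 - (Y(R)*18 + (8 - 11)) = -3270 - ((4*(-1)*(4 - 1))*18 + (8 - 11)) = -3270 - ((4*(-1)*3)*18 - 3) = -3270 - (-12*18 - 3) = -3270 - (-216 - 3) = -3270 - 1*(-219) = -3270 + 219 = -3051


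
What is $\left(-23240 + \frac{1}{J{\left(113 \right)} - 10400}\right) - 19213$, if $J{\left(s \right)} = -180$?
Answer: $- \frac{449152741}{10580} \approx -42453.0$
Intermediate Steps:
$\left(-23240 + \frac{1}{J{\left(113 \right)} - 10400}\right) - 19213 = \left(-23240 + \frac{1}{-180 - 10400}\right) - 19213 = \left(-23240 + \frac{1}{-10580}\right) - 19213 = \left(-23240 - \frac{1}{10580}\right) - 19213 = - \frac{245879201}{10580} - 19213 = - \frac{449152741}{10580}$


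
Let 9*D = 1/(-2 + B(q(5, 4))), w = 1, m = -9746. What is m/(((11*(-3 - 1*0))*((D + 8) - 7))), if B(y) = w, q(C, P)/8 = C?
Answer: 1329/4 ≈ 332.25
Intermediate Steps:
q(C, P) = 8*C
B(y) = 1
D = -⅑ (D = 1/(9*(-2 + 1)) = (⅑)/(-1) = (⅑)*(-1) = -⅑ ≈ -0.11111)
m/(((11*(-3 - 1*0))*((D + 8) - 7))) = -9746*1/(11*(-3 - 1*0)*((-⅑ + 8) - 7)) = -9746*1/(11*(-3 + 0)*(71/9 - 7)) = -9746/((11*(-3))*(8/9)) = -9746/((-33*8/9)) = -9746/(-88/3) = -9746*(-3/88) = 1329/4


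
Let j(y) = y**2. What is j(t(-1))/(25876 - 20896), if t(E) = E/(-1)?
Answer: 1/4980 ≈ 0.00020080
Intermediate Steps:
t(E) = -E (t(E) = E*(-1) = -E)
j(t(-1))/(25876 - 20896) = (-1*(-1))**2/(25876 - 20896) = 1**2/4980 = 1*(1/4980) = 1/4980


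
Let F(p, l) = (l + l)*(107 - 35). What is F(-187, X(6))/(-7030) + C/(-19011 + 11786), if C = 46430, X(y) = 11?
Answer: -6756946/1015835 ≈ -6.6516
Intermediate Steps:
F(p, l) = 144*l (F(p, l) = (2*l)*72 = 144*l)
F(-187, X(6))/(-7030) + C/(-19011 + 11786) = (144*11)/(-7030) + 46430/(-19011 + 11786) = 1584*(-1/7030) + 46430/(-7225) = -792/3515 + 46430*(-1/7225) = -792/3515 - 9286/1445 = -6756946/1015835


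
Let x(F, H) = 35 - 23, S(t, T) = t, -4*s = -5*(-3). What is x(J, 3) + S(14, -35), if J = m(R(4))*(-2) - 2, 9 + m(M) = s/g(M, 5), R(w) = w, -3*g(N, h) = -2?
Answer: 26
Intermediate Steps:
s = -15/4 (s = -(-5)*(-3)/4 = -¼*15 = -15/4 ≈ -3.7500)
g(N, h) = ⅔ (g(N, h) = -⅓*(-2) = ⅔)
m(M) = -117/8 (m(M) = -9 - 15/(4*⅔) = -9 - 15/4*3/2 = -9 - 45/8 = -117/8)
J = 109/4 (J = -117/8*(-2) - 2 = 117/4 - 2 = 109/4 ≈ 27.250)
x(F, H) = 12
x(J, 3) + S(14, -35) = 12 + 14 = 26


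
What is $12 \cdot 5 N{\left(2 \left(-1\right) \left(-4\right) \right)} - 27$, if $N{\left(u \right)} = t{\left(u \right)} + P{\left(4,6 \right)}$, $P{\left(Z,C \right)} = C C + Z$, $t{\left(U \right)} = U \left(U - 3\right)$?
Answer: $4773$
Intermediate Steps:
$t{\left(U \right)} = U \left(-3 + U\right)$
$P{\left(Z,C \right)} = Z + C^{2}$ ($P{\left(Z,C \right)} = C^{2} + Z = Z + C^{2}$)
$N{\left(u \right)} = 40 + u \left(-3 + u\right)$ ($N{\left(u \right)} = u \left(-3 + u\right) + \left(4 + 6^{2}\right) = u \left(-3 + u\right) + \left(4 + 36\right) = u \left(-3 + u\right) + 40 = 40 + u \left(-3 + u\right)$)
$12 \cdot 5 N{\left(2 \left(-1\right) \left(-4\right) \right)} - 27 = 12 \cdot 5 \left(40 + 2 \left(-1\right) \left(-4\right) \left(-3 + 2 \left(-1\right) \left(-4\right)\right)\right) - 27 = 60 \left(40 + \left(-2\right) \left(-4\right) \left(-3 - -8\right)\right) - 27 = 60 \left(40 + 8 \left(-3 + 8\right)\right) - 27 = 60 \left(40 + 8 \cdot 5\right) - 27 = 60 \left(40 + 40\right) - 27 = 60 \cdot 80 - 27 = 4800 - 27 = 4773$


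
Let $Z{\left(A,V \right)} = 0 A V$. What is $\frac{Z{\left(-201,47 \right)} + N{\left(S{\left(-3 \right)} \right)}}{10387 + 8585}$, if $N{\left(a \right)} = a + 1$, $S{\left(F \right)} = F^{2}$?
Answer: $\frac{5}{9486} \approx 0.00052709$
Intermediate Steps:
$Z{\left(A,V \right)} = 0$ ($Z{\left(A,V \right)} = 0 V = 0$)
$N{\left(a \right)} = 1 + a$
$\frac{Z{\left(-201,47 \right)} + N{\left(S{\left(-3 \right)} \right)}}{10387 + 8585} = \frac{0 + \left(1 + \left(-3\right)^{2}\right)}{10387 + 8585} = \frac{0 + \left(1 + 9\right)}{18972} = \left(0 + 10\right) \frac{1}{18972} = 10 \cdot \frac{1}{18972} = \frac{5}{9486}$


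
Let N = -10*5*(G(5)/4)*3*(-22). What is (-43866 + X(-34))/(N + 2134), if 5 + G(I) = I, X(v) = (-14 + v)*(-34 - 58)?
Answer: -19725/1067 ≈ -18.486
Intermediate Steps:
X(v) = 1288 - 92*v (X(v) = (-14 + v)*(-92) = 1288 - 92*v)
G(I) = -5 + I
N = 0 (N = -10*5*((-5 + 5)/4)*3*(-22) = -10*5*(0*(¼))*3*(-22) = -10*5*0*3*(-22) = -0*3*(-22) = -10*0*(-22) = 0*(-22) = 0)
(-43866 + X(-34))/(N + 2134) = (-43866 + (1288 - 92*(-34)))/(0 + 2134) = (-43866 + (1288 + 3128))/2134 = (-43866 + 4416)*(1/2134) = -39450*1/2134 = -19725/1067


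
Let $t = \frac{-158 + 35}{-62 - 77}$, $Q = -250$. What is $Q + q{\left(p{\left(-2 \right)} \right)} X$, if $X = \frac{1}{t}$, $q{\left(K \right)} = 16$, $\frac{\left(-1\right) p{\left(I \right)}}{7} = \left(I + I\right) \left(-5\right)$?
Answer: $- \frac{28526}{123} \approx -231.92$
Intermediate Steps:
$p{\left(I \right)} = 70 I$ ($p{\left(I \right)} = - 7 \left(I + I\right) \left(-5\right) = - 7 \cdot 2 I \left(-5\right) = - 7 \left(- 10 I\right) = 70 I$)
$t = \frac{123}{139}$ ($t = - \frac{123}{-139} = \left(-123\right) \left(- \frac{1}{139}\right) = \frac{123}{139} \approx 0.88489$)
$X = \frac{139}{123}$ ($X = \frac{1}{\frac{123}{139}} = \frac{139}{123} \approx 1.1301$)
$Q + q{\left(p{\left(-2 \right)} \right)} X = -250 + 16 \cdot \frac{139}{123} = -250 + \frac{2224}{123} = - \frac{28526}{123}$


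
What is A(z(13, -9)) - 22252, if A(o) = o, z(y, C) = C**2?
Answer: -22171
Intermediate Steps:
A(z(13, -9)) - 22252 = (-9)**2 - 22252 = 81 - 22252 = -22171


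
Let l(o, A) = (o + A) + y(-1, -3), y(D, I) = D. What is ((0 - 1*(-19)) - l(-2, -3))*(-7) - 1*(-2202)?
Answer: 2027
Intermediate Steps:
l(o, A) = -1 + A + o (l(o, A) = (o + A) - 1 = (A + o) - 1 = -1 + A + o)
((0 - 1*(-19)) - l(-2, -3))*(-7) - 1*(-2202) = ((0 - 1*(-19)) - (-1 - 3 - 2))*(-7) - 1*(-2202) = ((0 + 19) - 1*(-6))*(-7) + 2202 = (19 + 6)*(-7) + 2202 = 25*(-7) + 2202 = -175 + 2202 = 2027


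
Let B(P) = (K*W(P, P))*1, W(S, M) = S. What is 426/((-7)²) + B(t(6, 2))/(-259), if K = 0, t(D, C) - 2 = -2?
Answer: 426/49 ≈ 8.6939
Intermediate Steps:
t(D, C) = 0 (t(D, C) = 2 - 2 = 0)
B(P) = 0 (B(P) = (0*P)*1 = 0*1 = 0)
426/((-7)²) + B(t(6, 2))/(-259) = 426/((-7)²) + 0/(-259) = 426/49 + 0*(-1/259) = 426*(1/49) + 0 = 426/49 + 0 = 426/49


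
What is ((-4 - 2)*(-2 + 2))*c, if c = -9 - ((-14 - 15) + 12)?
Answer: 0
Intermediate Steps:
c = 8 (c = -9 - (-29 + 12) = -9 - 1*(-17) = -9 + 17 = 8)
((-4 - 2)*(-2 + 2))*c = ((-4 - 2)*(-2 + 2))*8 = -6*0*8 = 0*8 = 0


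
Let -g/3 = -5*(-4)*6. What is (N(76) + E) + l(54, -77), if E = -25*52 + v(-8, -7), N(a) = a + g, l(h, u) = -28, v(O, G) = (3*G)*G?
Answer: -1465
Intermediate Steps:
v(O, G) = 3*G**2
g = -360 (g = -3*(-5*(-4))*6 = -60*6 = -3*120 = -360)
N(a) = -360 + a (N(a) = a - 360 = -360 + a)
E = -1153 (E = -25*52 + 3*(-7)**2 = -1300 + 3*49 = -1300 + 147 = -1153)
(N(76) + E) + l(54, -77) = ((-360 + 76) - 1153) - 28 = (-284 - 1153) - 28 = -1437 - 28 = -1465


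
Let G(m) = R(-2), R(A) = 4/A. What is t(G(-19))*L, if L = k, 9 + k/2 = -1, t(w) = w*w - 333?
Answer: 6580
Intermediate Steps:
G(m) = -2 (G(m) = 4/(-2) = 4*(-½) = -2)
t(w) = -333 + w² (t(w) = w² - 333 = -333 + w²)
k = -20 (k = -18 + 2*(-1) = -18 - 2 = -20)
L = -20
t(G(-19))*L = (-333 + (-2)²)*(-20) = (-333 + 4)*(-20) = -329*(-20) = 6580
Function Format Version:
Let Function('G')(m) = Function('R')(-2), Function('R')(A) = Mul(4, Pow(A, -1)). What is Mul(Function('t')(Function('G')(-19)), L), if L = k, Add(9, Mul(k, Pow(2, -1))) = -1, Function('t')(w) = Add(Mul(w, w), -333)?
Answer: 6580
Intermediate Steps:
Function('G')(m) = -2 (Function('G')(m) = Mul(4, Pow(-2, -1)) = Mul(4, Rational(-1, 2)) = -2)
Function('t')(w) = Add(-333, Pow(w, 2)) (Function('t')(w) = Add(Pow(w, 2), -333) = Add(-333, Pow(w, 2)))
k = -20 (k = Add(-18, Mul(2, -1)) = Add(-18, -2) = -20)
L = -20
Mul(Function('t')(Function('G')(-19)), L) = Mul(Add(-333, Pow(-2, 2)), -20) = Mul(Add(-333, 4), -20) = Mul(-329, -20) = 6580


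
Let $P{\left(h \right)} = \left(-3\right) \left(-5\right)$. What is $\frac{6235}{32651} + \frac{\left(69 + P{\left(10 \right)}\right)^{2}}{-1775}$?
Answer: $- \frac{219318331}{57955525} \approx -3.7843$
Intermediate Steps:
$P{\left(h \right)} = 15$
$\frac{6235}{32651} + \frac{\left(69 + P{\left(10 \right)}\right)^{2}}{-1775} = \frac{6235}{32651} + \frac{\left(69 + 15\right)^{2}}{-1775} = 6235 \cdot \frac{1}{32651} + 84^{2} \left(- \frac{1}{1775}\right) = \frac{6235}{32651} + 7056 \left(- \frac{1}{1775}\right) = \frac{6235}{32651} - \frac{7056}{1775} = - \frac{219318331}{57955525}$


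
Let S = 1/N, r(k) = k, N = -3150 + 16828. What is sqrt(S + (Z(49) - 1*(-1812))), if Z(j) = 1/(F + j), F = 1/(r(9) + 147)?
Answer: sqrt(19813594922674475230)/104568310 ≈ 42.568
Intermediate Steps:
N = 13678
S = 1/13678 ≈ 7.3110e-5
F = 1/156 (F = 1/(9 + 147) = 1/156 ≈ 0.0064103)
Z(j) = 1/(1/156 + j)
sqrt(S + (Z(49) - 1*(-1812))) = sqrt(1/13678 + (156/(1 + 156*49) - 1*(-1812))) = sqrt(1/13678 + (156/(1 + 7644) + 1812)) = sqrt(1/13678 + (156/7645 + 1812)) = sqrt(1/13678 + 13852896/7645) = sqrt(189479919133/104568310) = sqrt(19813594922674475230)/104568310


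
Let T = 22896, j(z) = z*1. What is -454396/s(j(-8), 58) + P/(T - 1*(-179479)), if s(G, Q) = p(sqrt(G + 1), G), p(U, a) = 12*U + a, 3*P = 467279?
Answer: 137968893443/40677375 + 340797*I*sqrt(7)/67 ≈ 3391.8 + 13458.0*I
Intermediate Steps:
P = 467279/3 (P = (1/3)*467279 = 467279/3 ≈ 1.5576e+5)
j(z) = z
p(U, a) = a + 12*U
s(G, Q) = G + 12*sqrt(1 + G) (s(G, Q) = G + 12*sqrt(G + 1) = G + 12*sqrt(1 + G))
-454396/s(j(-8), 58) + P/(T - 1*(-179479)) = -454396/(-8 + 12*sqrt(1 - 8)) + 467279/(3*(22896 - 1*(-179479))) = -454396/(-8 + 12*sqrt(-7)) + 467279/(3*(22896 + 179479)) = -454396/(-8 + 12*(I*sqrt(7))) + (467279/3)/202375 = -454396/(-8 + 12*I*sqrt(7)) + (467279/3)*(1/202375) = -454396/(-8 + 12*I*sqrt(7)) + 467279/607125 = 467279/607125 - 454396/(-8 + 12*I*sqrt(7))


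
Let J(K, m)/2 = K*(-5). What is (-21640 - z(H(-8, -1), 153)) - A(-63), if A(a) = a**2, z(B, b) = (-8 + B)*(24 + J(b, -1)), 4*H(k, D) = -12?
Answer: -42175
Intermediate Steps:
J(K, m) = -10*K (J(K, m) = 2*(K*(-5)) = 2*(-5*K) = -10*K)
H(k, D) = -3 (H(k, D) = (1/4)*(-12) = -3)
z(B, b) = (-8 + B)*(24 - 10*b)
(-21640 - z(H(-8, -1), 153)) - A(-63) = (-21640 - (-192 + 24*(-3) + 80*153 - 10*(-3)*153)) - 1*(-63)**2 = (-21640 - (-192 - 72 + 12240 + 4590)) - 1*3969 = (-21640 - 1*16566) - 3969 = (-21640 - 16566) - 3969 = -38206 - 3969 = -42175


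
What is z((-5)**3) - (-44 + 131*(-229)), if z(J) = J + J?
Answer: 29793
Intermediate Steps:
z(J) = 2*J
z((-5)**3) - (-44 + 131*(-229)) = 2*(-5)**3 - (-44 + 131*(-229)) = 2*(-125) - (-44 - 29999) = -250 - 1*(-30043) = -250 + 30043 = 29793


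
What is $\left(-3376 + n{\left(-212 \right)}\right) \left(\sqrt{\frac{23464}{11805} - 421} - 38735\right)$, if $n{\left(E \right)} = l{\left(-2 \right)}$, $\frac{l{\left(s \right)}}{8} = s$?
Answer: $131389120 - \frac{3392 i \sqrt{58392736005}}{11805} \approx 1.3139 \cdot 10^{8} - 69434.0 i$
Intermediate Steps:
$l{\left(s \right)} = 8 s$
$n{\left(E \right)} = -16$ ($n{\left(E \right)} = 8 \left(-2\right) = -16$)
$\left(-3376 + n{\left(-212 \right)}\right) \left(\sqrt{\frac{23464}{11805} - 421} - 38735\right) = \left(-3376 - 16\right) \left(\sqrt{\frac{23464}{11805} - 421} - 38735\right) = - 3392 \left(\sqrt{23464 \cdot \frac{1}{11805} - 421} - 38735\right) = - 3392 \left(\sqrt{\frac{23464}{11805} - 421} - 38735\right) = - 3392 \left(\sqrt{- \frac{4946441}{11805}} - 38735\right) = - 3392 \left(\frac{i \sqrt{58392736005}}{11805} - 38735\right) = - 3392 \left(-38735 + \frac{i \sqrt{58392736005}}{11805}\right) = 131389120 - \frac{3392 i \sqrt{58392736005}}{11805}$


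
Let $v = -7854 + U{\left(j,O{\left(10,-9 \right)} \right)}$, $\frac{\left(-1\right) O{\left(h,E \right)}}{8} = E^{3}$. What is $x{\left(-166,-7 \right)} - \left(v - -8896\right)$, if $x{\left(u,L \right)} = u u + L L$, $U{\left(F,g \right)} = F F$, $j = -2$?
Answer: $26559$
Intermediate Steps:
$O{\left(h,E \right)} = - 8 E^{3}$
$U{\left(F,g \right)} = F^{2}$
$v = -7850$ ($v = -7854 + \left(-2\right)^{2} = -7854 + 4 = -7850$)
$x{\left(u,L \right)} = L^{2} + u^{2}$ ($x{\left(u,L \right)} = u^{2} + L^{2} = L^{2} + u^{2}$)
$x{\left(-166,-7 \right)} - \left(v - -8896\right) = \left(\left(-7\right)^{2} + \left(-166\right)^{2}\right) - \left(-7850 - -8896\right) = \left(49 + 27556\right) - \left(-7850 + 8896\right) = 27605 - 1046 = 26559$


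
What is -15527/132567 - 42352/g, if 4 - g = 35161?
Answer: 563177205/517850891 ≈ 1.0875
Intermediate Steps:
g = -35157 (g = 4 - 1*35161 = 4 - 35161 = -35157)
-15527/132567 - 42352/g = -15527/132567 - 42352/(-35157) = -15527*1/132567 - 42352*(-1/35157) = -15527/132567 + 42352/35157 = 563177205/517850891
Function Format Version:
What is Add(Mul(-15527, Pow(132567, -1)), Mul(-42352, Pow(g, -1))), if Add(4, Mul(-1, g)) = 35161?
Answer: Rational(563177205, 517850891) ≈ 1.0875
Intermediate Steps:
g = -35157 (g = Add(4, Mul(-1, 35161)) = Add(4, -35161) = -35157)
Add(Mul(-15527, Pow(132567, -1)), Mul(-42352, Pow(g, -1))) = Add(Mul(-15527, Pow(132567, -1)), Mul(-42352, Pow(-35157, -1))) = Add(Mul(-15527, Rational(1, 132567)), Mul(-42352, Rational(-1, 35157))) = Add(Rational(-15527, 132567), Rational(42352, 35157)) = Rational(563177205, 517850891)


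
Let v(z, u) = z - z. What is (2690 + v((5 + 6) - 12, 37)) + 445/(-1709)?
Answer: 4596765/1709 ≈ 2689.7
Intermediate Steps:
v(z, u) = 0
(2690 + v((5 + 6) - 12, 37)) + 445/(-1709) = (2690 + 0) + 445/(-1709) = 2690 + 445*(-1/1709) = 2690 - 445/1709 = 4596765/1709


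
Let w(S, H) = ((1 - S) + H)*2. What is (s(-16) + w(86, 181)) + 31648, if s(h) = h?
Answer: 31824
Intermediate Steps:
w(S, H) = 2 - 2*S + 2*H (w(S, H) = (1 + H - S)*2 = 2 - 2*S + 2*H)
(s(-16) + w(86, 181)) + 31648 = (-16 + (2 - 2*86 + 2*181)) + 31648 = (-16 + (2 - 172 + 362)) + 31648 = (-16 + 192) + 31648 = 176 + 31648 = 31824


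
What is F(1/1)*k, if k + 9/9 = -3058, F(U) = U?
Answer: -3059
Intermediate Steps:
k = -3059 (k = -1 - 3058 = -3059)
F(1/1)*k = -3059/1 = 1*(-3059) = -3059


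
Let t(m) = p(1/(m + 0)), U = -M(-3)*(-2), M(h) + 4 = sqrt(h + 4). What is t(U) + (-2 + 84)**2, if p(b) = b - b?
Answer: 6724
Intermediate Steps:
M(h) = -4 + sqrt(4 + h) (M(h) = -4 + sqrt(h + 4) = -4 + sqrt(4 + h))
U = -6 (U = -(-4 + sqrt(4 - 3))*(-2) = -(-4 + sqrt(1))*(-2) = -(-4 + 1)*(-2) = -1*(-3)*(-2) = 3*(-2) = -6)
p(b) = 0
t(m) = 0
t(U) + (-2 + 84)**2 = 0 + (-2 + 84)**2 = 0 + 82**2 = 0 + 6724 = 6724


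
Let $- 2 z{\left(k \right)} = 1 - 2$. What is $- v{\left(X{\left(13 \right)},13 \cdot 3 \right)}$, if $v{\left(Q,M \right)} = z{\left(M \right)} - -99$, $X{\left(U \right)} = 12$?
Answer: $- \frac{199}{2} \approx -99.5$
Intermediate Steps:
$z{\left(k \right)} = \frac{1}{2}$ ($z{\left(k \right)} = - \frac{1 - 2}{2} = \left(- \frac{1}{2}\right) \left(-1\right) = \frac{1}{2}$)
$v{\left(Q,M \right)} = \frac{199}{2}$ ($v{\left(Q,M \right)} = \frac{1}{2} - -99 = \frac{1}{2} + 99 = \frac{199}{2}$)
$- v{\left(X{\left(13 \right)},13 \cdot 3 \right)} = \left(-1\right) \frac{199}{2} = - \frac{199}{2}$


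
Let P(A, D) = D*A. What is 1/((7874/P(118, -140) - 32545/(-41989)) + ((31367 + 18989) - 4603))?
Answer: 346829140/15868577153427 ≈ 2.1856e-5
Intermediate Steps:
P(A, D) = A*D
1/((7874/P(118, -140) - 32545/(-41989)) + ((31367 + 18989) - 4603)) = 1/((7874/((118*(-140))) - 32545/(-41989)) + ((31367 + 18989) - 4603)) = 1/((7874/(-16520) - 32545*(-1/41989)) + (50356 - 4603)) = 1/((7874*(-1/16520) + 32545/41989) + 45753) = 1/((-3937/8260 + 32545/41989) + 45753) = 1/(103511007/346829140 + 45753) = 1/(15868577153427/346829140) = 346829140/15868577153427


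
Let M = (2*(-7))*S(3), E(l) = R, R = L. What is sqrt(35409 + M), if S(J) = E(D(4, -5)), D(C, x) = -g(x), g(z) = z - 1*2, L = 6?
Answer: 15*sqrt(157) ≈ 187.95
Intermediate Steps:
g(z) = -2 + z (g(z) = z - 2 = -2 + z)
D(C, x) = 2 - x (D(C, x) = -(-2 + x) = 2 - x)
R = 6
E(l) = 6
S(J) = 6
M = -84 (M = (2*(-7))*6 = -14*6 = -84)
sqrt(35409 + M) = sqrt(35409 - 84) = sqrt(35325) = 15*sqrt(157)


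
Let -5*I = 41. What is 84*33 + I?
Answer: 13819/5 ≈ 2763.8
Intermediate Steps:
I = -41/5 (I = -⅕*41 = -41/5 ≈ -8.2000)
84*33 + I = 84*33 - 41/5 = 2772 - 41/5 = 13819/5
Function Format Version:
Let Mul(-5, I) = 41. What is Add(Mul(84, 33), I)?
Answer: Rational(13819, 5) ≈ 2763.8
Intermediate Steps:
I = Rational(-41, 5) (I = Mul(Rational(-1, 5), 41) = Rational(-41, 5) ≈ -8.2000)
Add(Mul(84, 33), I) = Add(Mul(84, 33), Rational(-41, 5)) = Add(2772, Rational(-41, 5)) = Rational(13819, 5)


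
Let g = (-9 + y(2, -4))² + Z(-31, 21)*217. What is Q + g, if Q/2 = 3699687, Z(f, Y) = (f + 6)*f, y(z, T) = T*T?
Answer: 7567598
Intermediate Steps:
y(z, T) = T²
Z(f, Y) = f*(6 + f) (Z(f, Y) = (6 + f)*f = f*(6 + f))
Q = 7399374 (Q = 2*3699687 = 7399374)
g = 168224 (g = (-9 + (-4)²)² - 31*(6 - 31)*217 = (-9 + 16)² - 31*(-25)*217 = 7² + 775*217 = 49 + 168175 = 168224)
Q + g = 7399374 + 168224 = 7567598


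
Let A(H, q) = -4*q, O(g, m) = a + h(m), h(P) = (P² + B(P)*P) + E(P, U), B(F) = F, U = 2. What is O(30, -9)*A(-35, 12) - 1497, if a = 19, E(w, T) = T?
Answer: -10281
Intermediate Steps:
h(P) = 2 + 2*P² (h(P) = (P² + P*P) + 2 = (P² + P²) + 2 = 2*P² + 2 = 2 + 2*P²)
O(g, m) = 21 + 2*m² (O(g, m) = 19 + (2 + 2*m²) = 21 + 2*m²)
O(30, -9)*A(-35, 12) - 1497 = (21 + 2*(-9)²)*(-4*12) - 1497 = (21 + 2*81)*(-48) - 1497 = (21 + 162)*(-48) - 1497 = 183*(-48) - 1497 = -8784 - 1497 = -10281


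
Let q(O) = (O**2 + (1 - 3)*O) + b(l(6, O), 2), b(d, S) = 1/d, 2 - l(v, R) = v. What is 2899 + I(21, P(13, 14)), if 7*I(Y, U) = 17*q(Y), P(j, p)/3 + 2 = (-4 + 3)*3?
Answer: 108287/28 ≈ 3867.4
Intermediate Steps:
l(v, R) = 2 - v
P(j, p) = -15 (P(j, p) = -6 + 3*((-4 + 3)*3) = -6 + 3*(-1*3) = -6 + 3*(-3) = -6 - 9 = -15)
q(O) = -1/4 + O**2 - 2*O (q(O) = (O**2 + (1 - 3)*O) + 1/(2 - 1*6) = (O**2 - 2*O) + 1/(2 - 6) = (O**2 - 2*O) + 1/(-4) = (O**2 - 2*O) - 1/4 = -1/4 + O**2 - 2*O)
I(Y, U) = -17/28 - 34*Y/7 + 17*Y**2/7 (I(Y, U) = (17*(-1/4 + Y**2 - 2*Y))/7 = (-17/4 - 34*Y + 17*Y**2)/7 = -17/28 - 34*Y/7 + 17*Y**2/7)
2899 + I(21, P(13, 14)) = 2899 + (-17/28 - 34/7*21 + (17/7)*21**2) = 2899 + (-17/28 - 102 + (17/7)*441) = 2899 + (-17/28 - 102 + 1071) = 2899 + 27115/28 = 108287/28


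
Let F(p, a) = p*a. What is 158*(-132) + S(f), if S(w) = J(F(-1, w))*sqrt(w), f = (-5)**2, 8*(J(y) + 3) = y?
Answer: -167093/8 ≈ -20887.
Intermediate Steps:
F(p, a) = a*p
J(y) = -3 + y/8
f = 25
S(w) = sqrt(w)*(-3 - w/8) (S(w) = (-3 + (w*(-1))/8)*sqrt(w) = (-3 + (-w)/8)*sqrt(w) = (-3 - w/8)*sqrt(w) = sqrt(w)*(-3 - w/8))
158*(-132) + S(f) = 158*(-132) + sqrt(25)*(-24 - 1*25)/8 = -20856 + (1/8)*5*(-24 - 25) = -20856 + (1/8)*5*(-49) = -20856 - 245/8 = -167093/8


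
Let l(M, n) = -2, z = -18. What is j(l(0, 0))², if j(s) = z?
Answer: 324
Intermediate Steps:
j(s) = -18
j(l(0, 0))² = (-18)² = 324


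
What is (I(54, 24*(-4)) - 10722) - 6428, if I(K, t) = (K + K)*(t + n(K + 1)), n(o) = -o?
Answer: -33458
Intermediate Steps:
I(K, t) = 2*K*(-1 + t - K) (I(K, t) = (K + K)*(t - (K + 1)) = (2*K)*(t - (1 + K)) = (2*K)*(t + (-1 - K)) = (2*K)*(-1 + t - K) = 2*K*(-1 + t - K))
(I(54, 24*(-4)) - 10722) - 6428 = (2*54*(-1 + 24*(-4) - 1*54) - 10722) - 6428 = (2*54*(-1 - 96 - 54) - 10722) - 6428 = (2*54*(-151) - 10722) - 6428 = (-16308 - 10722) - 6428 = -27030 - 6428 = -33458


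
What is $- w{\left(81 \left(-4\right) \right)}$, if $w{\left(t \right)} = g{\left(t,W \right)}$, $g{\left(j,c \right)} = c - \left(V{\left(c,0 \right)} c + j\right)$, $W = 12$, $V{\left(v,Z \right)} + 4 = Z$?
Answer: $-384$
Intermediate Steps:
$V{\left(v,Z \right)} = -4 + Z$
$g{\left(j,c \right)} = - j + 5 c$ ($g{\left(j,c \right)} = c - \left(\left(-4 + 0\right) c + j\right) = c - \left(- 4 c + j\right) = c - \left(j - 4 c\right) = c + \left(- j + 4 c\right) = - j + 5 c$)
$w{\left(t \right)} = 60 - t$ ($w{\left(t \right)} = - t + 5 \cdot 12 = - t + 60 = 60 - t$)
$- w{\left(81 \left(-4\right) \right)} = - (60 - 81 \left(-4\right)) = - (60 - -324) = - (60 + 324) = \left(-1\right) 384 = -384$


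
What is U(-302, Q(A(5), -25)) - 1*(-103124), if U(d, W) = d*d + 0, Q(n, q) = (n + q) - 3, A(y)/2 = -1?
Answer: 194328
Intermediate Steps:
A(y) = -2 (A(y) = 2*(-1) = -2)
Q(n, q) = -3 + n + q
U(d, W) = d² (U(d, W) = d² + 0 = d²)
U(-302, Q(A(5), -25)) - 1*(-103124) = (-302)² - 1*(-103124) = 91204 + 103124 = 194328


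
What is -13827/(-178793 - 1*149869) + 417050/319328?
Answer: 11790319613/8745914928 ≈ 1.3481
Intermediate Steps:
-13827/(-178793 - 1*149869) + 417050/319328 = -13827/(-178793 - 149869) + 417050*(1/319328) = -13827/(-328662) + 208525/159664 = -13827*(-1/328662) + 208525/159664 = 4609/109554 + 208525/159664 = 11790319613/8745914928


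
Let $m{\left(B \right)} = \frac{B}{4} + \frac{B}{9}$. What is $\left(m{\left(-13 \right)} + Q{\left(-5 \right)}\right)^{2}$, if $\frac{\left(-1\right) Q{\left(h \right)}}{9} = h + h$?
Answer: $\frac{9431041}{1296} \approx 7277.0$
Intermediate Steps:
$Q{\left(h \right)} = - 18 h$ ($Q{\left(h \right)} = - 9 \left(h + h\right) = - 9 \cdot 2 h = - 18 h$)
$m{\left(B \right)} = \frac{13 B}{36}$ ($m{\left(B \right)} = B \frac{1}{4} + B \frac{1}{9} = \frac{B}{4} + \frac{B}{9} = \frac{13 B}{36}$)
$\left(m{\left(-13 \right)} + Q{\left(-5 \right)}\right)^{2} = \left(\frac{13}{36} \left(-13\right) - -90\right)^{2} = \left(- \frac{169}{36} + 90\right)^{2} = \left(\frac{3071}{36}\right)^{2} = \frac{9431041}{1296}$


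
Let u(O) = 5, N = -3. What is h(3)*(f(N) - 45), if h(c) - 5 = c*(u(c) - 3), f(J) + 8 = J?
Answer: -616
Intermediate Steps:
f(J) = -8 + J
h(c) = 5 + 2*c (h(c) = 5 + c*(5 - 3) = 5 + c*2 = 5 + 2*c)
h(3)*(f(N) - 45) = (5 + 2*3)*((-8 - 3) - 45) = (5 + 6)*(-11 - 45) = 11*(-56) = -616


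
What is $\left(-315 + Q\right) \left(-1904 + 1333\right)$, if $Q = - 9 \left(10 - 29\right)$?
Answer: $82224$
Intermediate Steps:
$Q = 171$ ($Q = \left(-9\right) \left(-19\right) = 171$)
$\left(-315 + Q\right) \left(-1904 + 1333\right) = \left(-315 + 171\right) \left(-1904 + 1333\right) = \left(-144\right) \left(-571\right) = 82224$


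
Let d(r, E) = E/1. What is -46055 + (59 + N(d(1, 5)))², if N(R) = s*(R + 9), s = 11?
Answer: -686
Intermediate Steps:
d(r, E) = E (d(r, E) = E*1 = E)
N(R) = 99 + 11*R (N(R) = 11*(R + 9) = 11*(9 + R) = 99 + 11*R)
-46055 + (59 + N(d(1, 5)))² = -46055 + (59 + (99 + 11*5))² = -46055 + (59 + (99 + 55))² = -46055 + (59 + 154)² = -46055 + 213² = -46055 + 45369 = -686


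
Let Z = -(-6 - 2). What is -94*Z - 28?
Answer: -780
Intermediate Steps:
Z = 8 (Z = -1*(-8) = 8)
-94*Z - 28 = -94*8 - 28 = -752 - 28 = -780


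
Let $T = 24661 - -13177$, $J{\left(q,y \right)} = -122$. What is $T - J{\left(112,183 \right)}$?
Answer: $37960$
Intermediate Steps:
$T = 37838$ ($T = 24661 + 13177 = 37838$)
$T - J{\left(112,183 \right)} = 37838 - -122 = 37838 + 122 = 37960$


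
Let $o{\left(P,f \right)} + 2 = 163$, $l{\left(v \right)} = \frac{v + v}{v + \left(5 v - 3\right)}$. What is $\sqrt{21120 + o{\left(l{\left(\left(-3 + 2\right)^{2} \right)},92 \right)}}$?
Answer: $\sqrt{21281} \approx 145.88$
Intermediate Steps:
$l{\left(v \right)} = \frac{2 v}{-3 + 6 v}$ ($l{\left(v \right)} = \frac{2 v}{v + \left(-3 + 5 v\right)} = \frac{2 v}{-3 + 6 v}$)
$o{\left(P,f \right)} = 161$ ($o{\left(P,f \right)} = -2 + 163 = 161$)
$\sqrt{21120 + o{\left(l{\left(\left(-3 + 2\right)^{2} \right)},92 \right)}} = \sqrt{21120 + 161} = \sqrt{21281}$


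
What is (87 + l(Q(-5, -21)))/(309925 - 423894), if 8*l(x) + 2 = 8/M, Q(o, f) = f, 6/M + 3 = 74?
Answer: -1183/1367628 ≈ -0.00086500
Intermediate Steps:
M = 6/71 (M = 6/(-3 + 74) = 6/71 ≈ 0.084507)
l(x) = 139/12 (l(x) = -1/4 + (8/(6/71))/8 = -1/4 + (8*(71/6))/8 = -1/4 + (1/8)*(284/3) = -1/4 + 71/6 = 139/12)
(87 + l(Q(-5, -21)))/(309925 - 423894) = (87 + 139/12)/(309925 - 423894) = (1183/12)/(-113969) = (1183/12)*(-1/113969) = -1183/1367628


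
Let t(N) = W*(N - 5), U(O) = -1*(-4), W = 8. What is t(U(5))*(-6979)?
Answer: 55832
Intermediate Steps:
U(O) = 4
t(N) = -40 + 8*N (t(N) = 8*(N - 5) = 8*(-5 + N) = -40 + 8*N)
t(U(5))*(-6979) = (-40 + 8*4)*(-6979) = (-40 + 32)*(-6979) = -8*(-6979) = 55832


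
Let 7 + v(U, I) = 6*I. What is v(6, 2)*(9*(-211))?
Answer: -9495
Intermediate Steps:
v(U, I) = -7 + 6*I
v(6, 2)*(9*(-211)) = (-7 + 6*2)*(9*(-211)) = (-7 + 12)*(-1899) = 5*(-1899) = -9495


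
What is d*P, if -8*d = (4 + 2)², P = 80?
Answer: -360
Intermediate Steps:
d = -9/2 (d = -(4 + 2)²/8 = -⅛*6² = -⅛*36 = -9/2 ≈ -4.5000)
d*P = -9/2*80 = -360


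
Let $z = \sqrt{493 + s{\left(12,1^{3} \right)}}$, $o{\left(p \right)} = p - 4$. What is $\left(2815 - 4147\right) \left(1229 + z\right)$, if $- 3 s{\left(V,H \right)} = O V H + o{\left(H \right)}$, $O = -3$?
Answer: $-1637028 - 1332 \sqrt{506} \approx -1.667 \cdot 10^{6}$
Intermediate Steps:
$o{\left(p \right)} = -4 + p$
$s{\left(V,H \right)} = \frac{4}{3} - \frac{H}{3} + H V$ ($s{\left(V,H \right)} = - \frac{- 3 V H + \left(-4 + H\right)}{3} = - \frac{- 3 H V + \left(-4 + H\right)}{3} = - \frac{-4 + H - 3 H V}{3} = \frac{4}{3} - \frac{H}{3} + H V$)
$z = \sqrt{506}$ ($z = \sqrt{493 + \left(\frac{4}{3} - \frac{1^{3}}{3} + 1^{3} \cdot 12\right)} = \sqrt{493 + \left(\frac{4}{3} - \frac{1}{3} + 1 \cdot 12\right)} = \sqrt{493 + \left(\frac{4}{3} - \frac{1}{3} + 12\right)} = \sqrt{493 + 13} = \sqrt{506} \approx 22.494$)
$\left(2815 - 4147\right) \left(1229 + z\right) = \left(2815 - 4147\right) \left(1229 + \sqrt{506}\right) = - 1332 \left(1229 + \sqrt{506}\right) = -1637028 - 1332 \sqrt{506}$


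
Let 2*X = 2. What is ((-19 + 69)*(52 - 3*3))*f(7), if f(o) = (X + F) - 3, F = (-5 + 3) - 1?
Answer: -10750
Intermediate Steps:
F = -3 (F = -2 - 1 = -3)
X = 1 (X = (1/2)*2 = 1)
f(o) = -5 (f(o) = (1 - 3) - 3 = -2 - 3 = -5)
((-19 + 69)*(52 - 3*3))*f(7) = ((-19 + 69)*(52 - 3*3))*(-5) = (50*(52 - 9))*(-5) = (50*43)*(-5) = 2150*(-5) = -10750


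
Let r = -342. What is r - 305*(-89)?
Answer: 26803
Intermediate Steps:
r - 305*(-89) = -342 - 305*(-89) = -342 + 27145 = 26803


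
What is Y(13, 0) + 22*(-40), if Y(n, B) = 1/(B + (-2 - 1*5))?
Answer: -6161/7 ≈ -880.14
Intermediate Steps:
Y(n, B) = 1/(-7 + B) (Y(n, B) = 1/(B + (-2 - 5)) = 1/(B - 7) = 1/(-7 + B))
Y(13, 0) + 22*(-40) = 1/(-7 + 0) + 22*(-40) = 1/(-7) - 880 = -⅐ - 880 = -6161/7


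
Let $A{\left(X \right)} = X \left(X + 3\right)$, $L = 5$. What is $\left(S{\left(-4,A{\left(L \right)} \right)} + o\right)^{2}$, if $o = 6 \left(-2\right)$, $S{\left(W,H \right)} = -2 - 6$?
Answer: $400$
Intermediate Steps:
$A{\left(X \right)} = X \left(3 + X\right)$
$S{\left(W,H \right)} = -8$
$o = -12$
$\left(S{\left(-4,A{\left(L \right)} \right)} + o\right)^{2} = \left(-8 - 12\right)^{2} = \left(-20\right)^{2} = 400$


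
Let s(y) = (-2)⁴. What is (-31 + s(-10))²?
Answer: 225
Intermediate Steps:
s(y) = 16
(-31 + s(-10))² = (-31 + 16)² = (-15)² = 225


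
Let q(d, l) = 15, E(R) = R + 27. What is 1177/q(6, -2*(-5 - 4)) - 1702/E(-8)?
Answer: -3167/285 ≈ -11.112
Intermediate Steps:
E(R) = 27 + R
1177/q(6, -2*(-5 - 4)) - 1702/E(-8) = 1177/15 - 1702/(27 - 8) = 1177*(1/15) - 1702/19 = 1177/15 - 1702*1/19 = 1177/15 - 1702/19 = -3167/285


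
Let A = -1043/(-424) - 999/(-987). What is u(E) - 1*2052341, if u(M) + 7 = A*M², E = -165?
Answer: -273108207333/139496 ≈ -1.9578e+6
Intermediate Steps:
A = 484339/139496 (A = -1043*(-1/424) - 999*(-1/987) = 1043/424 + 333/329 = 484339/139496 ≈ 3.4721)
u(M) = -7 + 484339*M²/139496
u(E) - 1*2052341 = (-7 + (484339/139496)*(-165)²) - 1*2052341 = (-7 + (484339/139496)*27225) - 2052341 = (-7 + 13186129275/139496) - 2052341 = 13185152803/139496 - 2052341 = -273108207333/139496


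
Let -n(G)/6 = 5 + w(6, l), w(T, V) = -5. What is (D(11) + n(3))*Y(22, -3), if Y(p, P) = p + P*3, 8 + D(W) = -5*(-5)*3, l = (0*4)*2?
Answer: 871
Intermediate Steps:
l = 0 (l = 0*2 = 0)
D(W) = 67 (D(W) = -8 - 5*(-5)*3 = -8 + 25*3 = -8 + 75 = 67)
Y(p, P) = p + 3*P
n(G) = 0 (n(G) = -6*(5 - 5) = -6*0 = 0)
(D(11) + n(3))*Y(22, -3) = (67 + 0)*(22 + 3*(-3)) = 67*(22 - 9) = 67*13 = 871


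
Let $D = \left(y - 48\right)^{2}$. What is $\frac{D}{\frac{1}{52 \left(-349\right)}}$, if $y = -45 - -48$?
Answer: $-36749700$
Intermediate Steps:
$y = 3$ ($y = -45 + 48 = 3$)
$D = 2025$ ($D = \left(3 - 48\right)^{2} = \left(-45\right)^{2} = 2025$)
$\frac{D}{\frac{1}{52 \left(-349\right)}} = \frac{2025}{\frac{1}{52 \left(-349\right)}} = \frac{2025}{\frac{1}{-18148}} = \frac{2025}{- \frac{1}{18148}} = 2025 \left(-18148\right) = -36749700$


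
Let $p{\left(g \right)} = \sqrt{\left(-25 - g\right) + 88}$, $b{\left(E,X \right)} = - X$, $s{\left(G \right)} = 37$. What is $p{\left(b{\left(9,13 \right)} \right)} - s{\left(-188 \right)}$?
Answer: $-37 + 2 \sqrt{19} \approx -28.282$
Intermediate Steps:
$p{\left(g \right)} = \sqrt{63 - g}$
$p{\left(b{\left(9,13 \right)} \right)} - s{\left(-188 \right)} = \sqrt{63 - \left(-1\right) 13} - 37 = \sqrt{63 - -13} - 37 = \sqrt{63 + 13} - 37 = \sqrt{76} - 37 = 2 \sqrt{19} - 37 = -37 + 2 \sqrt{19}$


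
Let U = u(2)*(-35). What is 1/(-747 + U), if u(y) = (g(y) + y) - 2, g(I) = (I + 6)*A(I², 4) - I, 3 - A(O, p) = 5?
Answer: -1/117 ≈ -0.0085470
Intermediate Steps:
A(O, p) = -2 (A(O, p) = 3 - 1*5 = 3 - 5 = -2)
g(I) = -12 - 3*I (g(I) = (I + 6)*(-2) - I = (6 + I)*(-2) - I = (-12 - 2*I) - I = -12 - 3*I)
u(y) = -14 - 2*y (u(y) = ((-12 - 3*y) + y) - 2 = (-12 - 2*y) - 2 = -14 - 2*y)
U = 630 (U = (-14 - 2*2)*(-35) = (-14 - 4)*(-35) = -18*(-35) = 630)
1/(-747 + U) = 1/(-747 + 630) = 1/(-117) = -1/117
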